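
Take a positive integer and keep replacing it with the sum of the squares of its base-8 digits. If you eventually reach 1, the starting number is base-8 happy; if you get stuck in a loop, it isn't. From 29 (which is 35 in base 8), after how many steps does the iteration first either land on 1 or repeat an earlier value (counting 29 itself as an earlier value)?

3

29 = (3,5)_8 → 34
34 = (4,2)_8 → 20
20 = (2,4)_8 → 20  — 20 repeats.
That took 3 steps.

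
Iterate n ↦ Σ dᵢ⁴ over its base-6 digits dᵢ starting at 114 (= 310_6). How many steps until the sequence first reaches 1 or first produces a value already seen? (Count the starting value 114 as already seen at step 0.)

9

114 = (3,1,0)_6 → 3⁴ + 1⁴ + 0⁴ = 81 + 1 + 0 = 82
82 = (2,1,4)_6 → 2⁴ + 1⁴ + 4⁴ = 16 + 1 + 256 = 273
273 = (1,1,3,3)_6 → 1⁴ + 1⁴ + 3⁴ + 3⁴ = 1 + 1 + 81 + 81 = 164
164 = (4,3,2)_6 → 4⁴ + 3⁴ + 2⁴ = 256 + 81 + 16 = 353
353 = (1,3,4,5)_6 → 1⁴ + 3⁴ + 4⁴ + 5⁴ = 1 + 81 + 256 + 625 = 963
963 = (4,2,4,3)_6 → 4⁴ + 2⁴ + 4⁴ + 3⁴ = 256 + 16 + 256 + 81 = 609
609 = (2,4,5,3)_6 → 2⁴ + 4⁴ + 5⁴ + 3⁴ = 16 + 256 + 625 + 81 = 978
978 = (4,3,1,0)_6 → 4⁴ + 3⁴ + 1⁴ + 0⁴ = 256 + 81 + 1 + 0 = 338
338 = (1,3,2,2)_6 → 1⁴ + 3⁴ + 2⁴ + 2⁴ = 1 + 81 + 16 + 16 = 114  — 114 repeats.
That took 9 steps.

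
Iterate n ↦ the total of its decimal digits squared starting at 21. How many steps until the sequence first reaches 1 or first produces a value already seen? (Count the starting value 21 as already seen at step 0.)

21 → 2² + 1² = 5
5 → 5² = 25
25 → 2² + 5² = 29
29 → 2² + 9² = 85
85 → 8² + 5² = 89
89 → 8² + 9² = 145
145 → 1² + 4² + 5² = 42
42 → 4² + 2² = 20
20 → 2² + 0² = 4
4 → 4² = 16
16 → 1² + 6² = 37
37 → 3² + 7² = 58
58 → 5² + 8² = 89  — 89 repeats.
That took 13 steps.

13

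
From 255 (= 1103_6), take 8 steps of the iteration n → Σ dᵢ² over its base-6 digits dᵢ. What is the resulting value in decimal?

29

255 = (1,1,0,3)_6 → 1² + 1² + 0² + 3² = 1 + 1 + 0 + 9 = 11
11 = (1,5)_6 → 1² + 5² = 1 + 25 = 26
26 = (4,2)_6 → 4² + 2² = 16 + 4 = 20
20 = (3,2)_6 → 3² + 2² = 9 + 4 = 13
13 = (2,1)_6 → 2² + 1² = 4 + 1 = 5
5 = (5)_6 → 5² = 25
25 = (4,1)_6 → 4² + 1² = 16 + 1 = 17
17 = (2,5)_6 → 2² + 5² = 4 + 25 = 29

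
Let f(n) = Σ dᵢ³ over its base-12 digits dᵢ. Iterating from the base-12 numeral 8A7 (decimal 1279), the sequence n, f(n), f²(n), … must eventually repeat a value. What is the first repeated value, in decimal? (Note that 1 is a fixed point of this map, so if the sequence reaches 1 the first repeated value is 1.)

1279 = (8,10,7)_12 → 8³ + 10³ + 7³ = 1855
1855 = (1,0,10,7)_12 → 1³ + 0³ + 10³ + 7³ = 1344
1344 = (9,4,0)_12 → 9³ + 4³ + 0³ = 793
793 = (5,6,1)_12 → 5³ + 6³ + 1³ = 342
342 = (2,4,6)_12 → 2³ + 4³ + 6³ = 288
288 = (2,0,0)_12 → 2³ + 0³ + 0³ = 8
8 = (8)_12 → 8³ = 512
512 = (3,6,8)_12 → 3³ + 6³ + 8³ = 755
755 = (5,2,11)_12 → 5³ + 2³ + 11³ = 1464
1464 = (10,2,0)_12 → 10³ + 2³ + 0³ = 1008
1008 = (7,0,0)_12 → 7³ + 0³ + 0³ = 343
343 = (2,4,7)_12 → 2³ + 4³ + 7³ = 415
415 = (2,10,7)_12 → 2³ + 10³ + 7³ = 1351
1351 = (9,4,7)_12 → 9³ + 4³ + 7³ = 1136
1136 = (7,10,8)_12 → 7³ + 10³ + 8³ = 1855  — 1855 already appeared earlier.

1855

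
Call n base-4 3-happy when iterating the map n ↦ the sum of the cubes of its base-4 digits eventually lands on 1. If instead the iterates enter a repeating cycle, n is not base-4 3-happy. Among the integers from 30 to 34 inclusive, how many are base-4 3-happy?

30: 30 → 36 → 9 → 9  (repeats 9)
31: 31 → 55 → 55  (repeats 55)
32: 32 → 8 → 8  (repeats 8)
33: 33 → 9 → 9  (repeats 9)
34: 34 → 16 → 1  (reaches 1)
base-4 3-happy: 34

1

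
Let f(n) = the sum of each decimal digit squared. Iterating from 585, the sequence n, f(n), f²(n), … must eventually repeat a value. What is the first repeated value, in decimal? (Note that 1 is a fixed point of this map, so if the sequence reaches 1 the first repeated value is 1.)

585 → 5² + 8² + 5² = 25 + 64 + 25 = 114
114 → 1² + 1² + 4² = 1 + 1 + 16 = 18
18 → 1² + 8² = 1 + 64 = 65
65 → 6² + 5² = 36 + 25 = 61
61 → 6² + 1² = 36 + 1 = 37
37 → 3² + 7² = 9 + 49 = 58
58 → 5² + 8² = 25 + 64 = 89
89 → 8² + 9² = 64 + 81 = 145
145 → 1² + 4² + 5² = 1 + 16 + 25 = 42
42 → 4² + 2² = 16 + 4 = 20
20 → 2² + 0² = 4 + 0 = 4
4 → 4² = 16
16 → 1² + 6² = 1 + 36 = 37  — 37 already appeared earlier.

37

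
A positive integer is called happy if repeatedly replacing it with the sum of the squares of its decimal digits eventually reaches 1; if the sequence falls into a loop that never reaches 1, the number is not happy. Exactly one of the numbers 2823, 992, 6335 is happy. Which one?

6335

2823: 2823 → 81 → 65 → 61 → 37 → 58 → 89 → 145 → 42 → 20 → 4 → 16 → 37  — repeats 37 (not happy)
992: 992 → 166 → 73 → 58 → 89 → 145 → 42 → 20 → 4 → 16 → 37 → 58  — repeats 58 (not happy)
6335: 6335 → 79 → 130 → 10 → 1  — reaches 1 (happy)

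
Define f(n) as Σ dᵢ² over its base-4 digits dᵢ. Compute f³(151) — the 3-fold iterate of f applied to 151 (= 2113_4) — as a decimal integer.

5

151 = (2,1,1,3)_4 → 2² + 1² + 1² + 3² = 4 + 1 + 1 + 9 = 15
15 = (3,3)_4 → 3² + 3² = 9 + 9 = 18
18 = (1,0,2)_4 → 1² + 0² + 2² = 1 + 0 + 4 = 5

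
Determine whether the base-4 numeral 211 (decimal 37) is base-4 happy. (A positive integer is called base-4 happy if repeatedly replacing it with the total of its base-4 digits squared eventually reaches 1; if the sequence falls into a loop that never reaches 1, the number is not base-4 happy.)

37 = (2,1,1)_4 → 6
6 = (1,2)_4 → 5
5 = (1,1)_4 → 2
2 = (2)_4 → 4
4 = (1,0)_4 → 1  — reached 1.

base-4 happy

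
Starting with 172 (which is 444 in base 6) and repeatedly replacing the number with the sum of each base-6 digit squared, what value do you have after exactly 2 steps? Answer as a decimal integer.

5

172 = (4,4,4)_6 → 4² + 4² + 4² = 16 + 16 + 16 = 48
48 = (1,2,0)_6 → 1² + 2² + 0² = 1 + 4 + 0 = 5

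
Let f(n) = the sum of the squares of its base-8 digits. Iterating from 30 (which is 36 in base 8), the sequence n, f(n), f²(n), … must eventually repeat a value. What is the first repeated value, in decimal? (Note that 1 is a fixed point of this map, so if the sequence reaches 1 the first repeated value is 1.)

30 = (3,6)_8 → 3² + 6² = 45
45 = (5,5)_8 → 5² + 5² = 50
50 = (6,2)_8 → 6² + 2² = 40
40 = (5,0)_8 → 5² + 0² = 25
25 = (3,1)_8 → 3² + 1² = 10
10 = (1,2)_8 → 1² + 2² = 5
5 = (5)_8 → 5² = 25  — 25 already appeared earlier.

25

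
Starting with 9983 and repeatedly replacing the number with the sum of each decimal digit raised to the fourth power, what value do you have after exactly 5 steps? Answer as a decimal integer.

9983 → 9⁴ + 9⁴ + 8⁴ + 3⁴ = 6561 + 6561 + 4096 + 81 = 17299
17299 → 1⁴ + 7⁴ + 2⁴ + 9⁴ + 9⁴ = 1 + 2401 + 16 + 6561 + 6561 = 15540
15540 → 1⁴ + 5⁴ + 5⁴ + 4⁴ + 0⁴ = 1 + 625 + 625 + 256 + 0 = 1507
1507 → 1⁴ + 5⁴ + 0⁴ + 7⁴ = 1 + 625 + 0 + 2401 = 3027
3027 → 3⁴ + 0⁴ + 2⁴ + 7⁴ = 81 + 0 + 16 + 2401 = 2498

2498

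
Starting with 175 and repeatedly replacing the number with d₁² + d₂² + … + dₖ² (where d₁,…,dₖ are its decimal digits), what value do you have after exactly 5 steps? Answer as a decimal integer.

175 → 1² + 7² + 5² = 1 + 49 + 25 = 75
75 → 7² + 5² = 49 + 25 = 74
74 → 7² + 4² = 49 + 16 = 65
65 → 6² + 5² = 36 + 25 = 61
61 → 6² + 1² = 36 + 1 = 37

37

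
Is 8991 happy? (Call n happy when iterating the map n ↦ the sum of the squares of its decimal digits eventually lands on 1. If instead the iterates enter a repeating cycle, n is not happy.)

not happy

8991 → 8² + 9² + 9² + 1² = 227
227 → 2² + 2² + 7² = 57
57 → 5² + 7² = 74
74 → 7² + 4² = 65
65 → 6² + 5² = 61
61 → 6² + 1² = 37
37 → 3² + 7² = 58
58 → 5² + 8² = 89
89 → 8² + 9² = 145
145 → 1² + 4² + 5² = 42
42 → 4² + 2² = 20
20 → 2² + 0² = 4
4 → 4² = 16
16 → 1² + 6² = 37  — 37 already seen; the sequence cycles without reaching 1.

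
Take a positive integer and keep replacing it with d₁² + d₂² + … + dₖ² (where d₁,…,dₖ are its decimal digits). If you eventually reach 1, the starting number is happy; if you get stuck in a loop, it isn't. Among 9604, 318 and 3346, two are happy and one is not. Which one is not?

9604: 9604 → 133 → 19 → 82 → 68 → 100 → 1  — reaches 1 (happy)
318: 318 → 74 → 65 → 61 → 37 → 58 → 89 → 145 → 42 → 20 → 4 → 16 → 37  — repeats 37 (not happy)
3346: 3346 → 70 → 49 → 97 → 130 → 10 → 1  — reaches 1 (happy)

318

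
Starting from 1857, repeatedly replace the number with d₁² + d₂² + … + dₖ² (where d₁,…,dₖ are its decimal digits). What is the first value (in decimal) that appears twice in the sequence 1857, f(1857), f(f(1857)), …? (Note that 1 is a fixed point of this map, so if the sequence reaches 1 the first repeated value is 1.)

1

1857 → 1² + 8² + 5² + 7² = 1 + 64 + 25 + 49 = 139
139 → 1² + 3² + 9² = 1 + 9 + 81 = 91
91 → 9² + 1² = 81 + 1 = 82
82 → 8² + 2² = 64 + 4 = 68
68 → 6² + 8² = 36 + 64 = 100
100 → 1² + 0² + 0² = 1 + 0 + 0 = 1  — reached the fixed point 1.
1 → 1, so 1 is the first repeated value.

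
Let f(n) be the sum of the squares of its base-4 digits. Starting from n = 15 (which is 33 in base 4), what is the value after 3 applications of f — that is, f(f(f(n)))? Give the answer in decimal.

15 = (3,3)_4 → 18
18 = (1,0,2)_4 → 5
5 = (1,1)_4 → 2

2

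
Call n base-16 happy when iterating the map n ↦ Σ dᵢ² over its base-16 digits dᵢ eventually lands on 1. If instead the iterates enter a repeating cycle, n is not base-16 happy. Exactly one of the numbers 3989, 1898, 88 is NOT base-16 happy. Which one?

1898

3989: 3989 → 331 → 138 → 164 → 116 → 65 → 17 → 2 → 4 → 16 → 1  — reaches 1 (base-16 happy)
1898: 1898 → 185 → 202 → 244 → 241 → 226 → 200 → 208 → 169 → 181 → 146 → 85 → 50 → 13 → 169  — repeats 169 (not base-16 happy)
88: 88 → 89 → 106 → 136 → 128 → 64 → 16 → 1  — reaches 1 (base-16 happy)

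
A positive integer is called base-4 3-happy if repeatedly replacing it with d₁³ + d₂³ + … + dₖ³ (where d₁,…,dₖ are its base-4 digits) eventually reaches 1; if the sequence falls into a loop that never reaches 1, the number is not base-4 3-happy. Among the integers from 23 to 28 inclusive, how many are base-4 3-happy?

1

23: 23 → 29 → 29  — not base-4 3-happy
24: 24 → 9 → 9  — not base-4 3-happy
25: 25 → 10 → 16 → 1  — base-4 3-happy
26: 26 → 17 → 2 → 8 → 8  — not base-4 3-happy
27: 27 → 36 → 9 → 9  — not base-4 3-happy
28: 28 → 28  — not base-4 3-happy
base-4 3-happy: 25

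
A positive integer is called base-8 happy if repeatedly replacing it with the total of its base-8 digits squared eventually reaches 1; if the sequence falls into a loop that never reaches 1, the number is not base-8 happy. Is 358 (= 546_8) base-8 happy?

base-8 happy

358 = (5,4,6)_8 → 5² + 4² + 6² = 25 + 16 + 36 = 77
77 = (1,1,5)_8 → 1² + 1² + 5² = 1 + 1 + 25 = 27
27 = (3,3)_8 → 3² + 3² = 9 + 9 = 18
18 = (2,2)_8 → 2² + 2² = 4 + 4 = 8
8 = (1,0)_8 → 1² + 0² = 1 + 0 = 1  — reached 1.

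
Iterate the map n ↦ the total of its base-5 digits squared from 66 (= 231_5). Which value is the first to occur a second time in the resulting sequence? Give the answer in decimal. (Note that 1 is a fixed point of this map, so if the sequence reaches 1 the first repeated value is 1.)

66 = (2,3,1)_5 → 14
14 = (2,4)_5 → 20
20 = (4,0)_5 → 16
16 = (3,1)_5 → 10
10 = (2,0)_5 → 4
4 = (4)_5 → 16  — 16 already appeared earlier.

16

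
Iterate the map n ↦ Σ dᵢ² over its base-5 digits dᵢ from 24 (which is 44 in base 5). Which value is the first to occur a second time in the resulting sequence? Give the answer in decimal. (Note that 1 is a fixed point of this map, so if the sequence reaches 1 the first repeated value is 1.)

24 = (4,4)_5 → 4² + 4² = 32
32 = (1,1,2)_5 → 1² + 1² + 2² = 6
6 = (1,1)_5 → 1² + 1² = 2
2 = (2)_5 → 2² = 4
4 = (4)_5 → 4² = 16
16 = (3,1)_5 → 3² + 1² = 10
10 = (2,0)_5 → 2² + 0² = 4  — 4 already appeared earlier.

4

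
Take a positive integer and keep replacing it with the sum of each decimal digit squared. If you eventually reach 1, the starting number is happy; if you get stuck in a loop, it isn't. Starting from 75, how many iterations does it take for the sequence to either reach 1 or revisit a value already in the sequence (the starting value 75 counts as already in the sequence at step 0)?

12

75 → 7² + 5² = 49 + 25 = 74
74 → 7² + 4² = 49 + 16 = 65
65 → 6² + 5² = 36 + 25 = 61
61 → 6² + 1² = 36 + 1 = 37
37 → 3² + 7² = 9 + 49 = 58
58 → 5² + 8² = 25 + 64 = 89
89 → 8² + 9² = 64 + 81 = 145
145 → 1² + 4² + 5² = 1 + 16 + 25 = 42
42 → 4² + 2² = 16 + 4 = 20
20 → 2² + 0² = 4 + 0 = 4
4 → 4² = 16
16 → 1² + 6² = 1 + 36 = 37  — 37 repeats.
That took 12 steps.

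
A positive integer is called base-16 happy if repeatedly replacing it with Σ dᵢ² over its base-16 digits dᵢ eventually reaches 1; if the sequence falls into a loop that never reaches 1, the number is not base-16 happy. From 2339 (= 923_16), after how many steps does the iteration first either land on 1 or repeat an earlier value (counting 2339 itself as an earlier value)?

12

2339 = (9,2,3)_16 → 9² + 2² + 3² = 81 + 4 + 9 = 94
94 = (5,14)_16 → 5² + 14² = 25 + 196 = 221
221 = (13,13)_16 → 13² + 13² = 169 + 169 = 338
338 = (1,5,2)_16 → 1² + 5² + 2² = 1 + 25 + 4 = 30
30 = (1,14)_16 → 1² + 14² = 1 + 196 = 197
197 = (12,5)_16 → 12² + 5² = 144 + 25 = 169
169 = (10,9)_16 → 10² + 9² = 100 + 81 = 181
181 = (11,5)_16 → 11² + 5² = 121 + 25 = 146
146 = (9,2)_16 → 9² + 2² = 81 + 4 = 85
85 = (5,5)_16 → 5² + 5² = 25 + 25 = 50
50 = (3,2)_16 → 3² + 2² = 9 + 4 = 13
13 = (13)_16 → 13² = 169  — 169 repeats.
That took 12 steps.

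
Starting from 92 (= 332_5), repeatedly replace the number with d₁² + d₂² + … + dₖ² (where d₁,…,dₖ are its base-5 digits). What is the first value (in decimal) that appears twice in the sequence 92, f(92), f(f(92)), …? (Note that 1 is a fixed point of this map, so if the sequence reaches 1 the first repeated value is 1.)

92 = (3,3,2)_5 → 3² + 3² + 2² = 9 + 9 + 4 = 22
22 = (4,2)_5 → 4² + 2² = 16 + 4 = 20
20 = (4,0)_5 → 4² + 0² = 16 + 0 = 16
16 = (3,1)_5 → 3² + 1² = 9 + 1 = 10
10 = (2,0)_5 → 2² + 0² = 4 + 0 = 4
4 = (4)_5 → 4² = 16  — 16 already appeared earlier.

16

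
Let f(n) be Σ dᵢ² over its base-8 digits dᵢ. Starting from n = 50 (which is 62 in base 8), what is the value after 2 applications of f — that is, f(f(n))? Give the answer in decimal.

50 = (6,2)_8 → 6² + 2² = 40
40 = (5,0)_8 → 5² + 0² = 25

25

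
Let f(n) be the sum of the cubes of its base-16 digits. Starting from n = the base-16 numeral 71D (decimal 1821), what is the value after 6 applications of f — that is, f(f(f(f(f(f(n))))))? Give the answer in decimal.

1854

1821 = (7,1,13)_16 → 7³ + 1³ + 13³ = 2541
2541 = (9,14,13)_16 → 9³ + 14³ + 13³ = 5670
5670 = (1,6,2,6)_16 → 1³ + 6³ + 2³ + 6³ = 441
441 = (1,11,9)_16 → 1³ + 11³ + 9³ = 2061
2061 = (8,0,13)_16 → 8³ + 0³ + 13³ = 2709
2709 = (10,9,5)_16 → 10³ + 9³ + 5³ = 1854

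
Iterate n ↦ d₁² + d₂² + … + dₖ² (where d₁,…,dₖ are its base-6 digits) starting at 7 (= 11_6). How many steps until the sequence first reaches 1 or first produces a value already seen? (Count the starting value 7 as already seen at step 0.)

12

7 = (1,1)_6 → 1² + 1² = 1 + 1 = 2
2 = (2)_6 → 2² = 4
4 = (4)_6 → 4² = 16
16 = (2,4)_6 → 2² + 4² = 4 + 16 = 20
20 = (3,2)_6 → 3² + 2² = 9 + 4 = 13
13 = (2,1)_6 → 2² + 1² = 4 + 1 = 5
5 = (5)_6 → 5² = 25
25 = (4,1)_6 → 4² + 1² = 16 + 1 = 17
17 = (2,5)_6 → 2² + 5² = 4 + 25 = 29
29 = (4,5)_6 → 4² + 5² = 16 + 25 = 41
41 = (1,0,5)_6 → 1² + 0² + 5² = 1 + 0 + 25 = 26
26 = (4,2)_6 → 4² + 2² = 16 + 4 = 20  — 20 repeats.
That took 12 steps.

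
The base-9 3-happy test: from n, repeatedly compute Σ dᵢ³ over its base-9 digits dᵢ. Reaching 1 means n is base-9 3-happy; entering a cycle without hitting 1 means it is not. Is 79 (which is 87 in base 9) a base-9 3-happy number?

not base-9 3-happy

79 = (8,7)_9 → 8³ + 7³ = 855
855 = (1,1,5,0)_9 → 1³ + 1³ + 5³ + 0³ = 127
127 = (1,5,1)_9 → 1³ + 5³ + 1³ = 127  — 127 already seen; the sequence cycles without reaching 1.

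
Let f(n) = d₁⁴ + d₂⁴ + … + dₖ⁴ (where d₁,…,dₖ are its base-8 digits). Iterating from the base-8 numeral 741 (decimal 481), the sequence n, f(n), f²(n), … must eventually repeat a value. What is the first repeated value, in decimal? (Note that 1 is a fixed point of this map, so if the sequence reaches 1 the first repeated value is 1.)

481 = (7,4,1)_8 → 2658
2658 = (5,1,4,2)_8 → 898
898 = (1,6,0,2)_8 → 1313
1313 = (2,4,4,1)_8 → 529
529 = (1,0,2,1)_8 → 18
18 = (2,2)_8 → 32
32 = (4,0)_8 → 256
256 = (4,0,0)_8 → 256  — 256 already appeared earlier.

256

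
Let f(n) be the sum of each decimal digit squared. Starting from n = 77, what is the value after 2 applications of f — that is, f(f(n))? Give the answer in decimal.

145

77 → 7² + 7² = 49 + 49 = 98
98 → 9² + 8² = 81 + 64 = 145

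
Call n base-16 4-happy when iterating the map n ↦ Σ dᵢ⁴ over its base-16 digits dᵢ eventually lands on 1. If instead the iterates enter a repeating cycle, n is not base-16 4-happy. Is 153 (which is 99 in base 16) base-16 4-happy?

not base-16 4-happy

153 = (9,9)_16 → 9⁴ + 9⁴ = 6561 + 6561 = 13122
13122 = (3,3,4,2)_16 → 3⁴ + 3⁴ + 4⁴ + 2⁴ = 81 + 81 + 256 + 16 = 434
434 = (1,11,2)_16 → 1⁴ + 11⁴ + 2⁴ = 1 + 14641 + 16 = 14658
14658 = (3,9,4,2)_16 → 3⁴ + 9⁴ + 4⁴ + 2⁴ = 81 + 6561 + 256 + 16 = 6914
6914 = (1,11,0,2)_16 → 1⁴ + 11⁴ + 0⁴ + 2⁴ = 1 + 14641 + 0 + 16 = 14658  — 14658 already seen; the sequence cycles without reaching 1.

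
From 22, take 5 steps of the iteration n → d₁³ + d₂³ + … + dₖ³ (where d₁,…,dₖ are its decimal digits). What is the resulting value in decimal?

217

22 → 16
16 → 217
217 → 352
352 → 160
160 → 217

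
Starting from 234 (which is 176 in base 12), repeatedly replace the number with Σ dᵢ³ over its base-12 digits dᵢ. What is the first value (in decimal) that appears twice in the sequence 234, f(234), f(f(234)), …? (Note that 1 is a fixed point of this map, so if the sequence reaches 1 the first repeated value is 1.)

234 = (1,7,6)_12 → 1³ + 7³ + 6³ = 1 + 343 + 216 = 560
560 = (3,10,8)_12 → 3³ + 10³ + 8³ = 27 + 1000 + 512 = 1539
1539 = (10,8,3)_12 → 10³ + 8³ + 3³ = 1000 + 512 + 27 = 1539  — 1539 already appeared earlier.

1539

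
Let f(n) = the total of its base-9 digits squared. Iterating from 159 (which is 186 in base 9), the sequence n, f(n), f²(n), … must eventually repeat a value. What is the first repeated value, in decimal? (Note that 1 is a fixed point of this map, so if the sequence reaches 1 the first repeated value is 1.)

159 = (1,8,6)_9 → 1² + 8² + 6² = 1 + 64 + 36 = 101
101 = (1,2,2)_9 → 1² + 2² + 2² = 1 + 4 + 4 = 9
9 = (1,0)_9 → 1² + 0² = 1 + 0 = 1  — reached the fixed point 1.
1 → 1, so 1 is the first repeated value.

1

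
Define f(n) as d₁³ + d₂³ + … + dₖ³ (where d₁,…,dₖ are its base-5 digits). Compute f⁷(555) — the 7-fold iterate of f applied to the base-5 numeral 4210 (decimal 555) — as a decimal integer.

555 = (4,2,1,0)_5 → 4³ + 2³ + 1³ + 0³ = 73
73 = (2,4,3)_5 → 2³ + 4³ + 3³ = 99
99 = (3,4,4)_5 → 3³ + 4³ + 4³ = 155
155 = (1,1,1,0)_5 → 1³ + 1³ + 1³ + 0³ = 3
3 = (3)_5 → 3³ = 27
27 = (1,0,2)_5 → 1³ + 0³ + 2³ = 9
9 = (1,4)_5 → 1³ + 4³ = 65

65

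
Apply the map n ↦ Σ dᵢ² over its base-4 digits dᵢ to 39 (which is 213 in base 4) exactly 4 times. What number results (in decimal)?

39 = (2,1,3)_4 → 2² + 1² + 3² = 4 + 1 + 9 = 14
14 = (3,2)_4 → 3² + 2² = 9 + 4 = 13
13 = (3,1)_4 → 3² + 1² = 9 + 1 = 10
10 = (2,2)_4 → 2² + 2² = 4 + 4 = 8

8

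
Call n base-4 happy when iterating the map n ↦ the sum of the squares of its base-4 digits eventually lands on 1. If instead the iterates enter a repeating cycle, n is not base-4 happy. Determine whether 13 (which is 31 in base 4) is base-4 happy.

base-4 happy

13 = (3,1)_4 → 3² + 1² = 10
10 = (2,2)_4 → 2² + 2² = 8
8 = (2,0)_4 → 2² + 0² = 4
4 = (1,0)_4 → 1² + 0² = 1  — reached 1.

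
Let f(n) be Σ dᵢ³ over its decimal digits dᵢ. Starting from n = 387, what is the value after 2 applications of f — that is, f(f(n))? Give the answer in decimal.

387 → 3³ + 8³ + 7³ = 27 + 512 + 343 = 882
882 → 8³ + 8³ + 2³ = 512 + 512 + 8 = 1032

1032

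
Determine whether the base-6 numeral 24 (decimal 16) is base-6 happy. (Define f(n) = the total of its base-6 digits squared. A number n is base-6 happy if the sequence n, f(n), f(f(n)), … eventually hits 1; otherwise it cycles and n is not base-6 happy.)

not base-6 happy

16 = (2,4)_6 → 20
20 = (3,2)_6 → 13
13 = (2,1)_6 → 5
5 = (5)_6 → 25
25 = (4,1)_6 → 17
17 = (2,5)_6 → 29
29 = (4,5)_6 → 41
41 = (1,0,5)_6 → 26
26 = (4,2)_6 → 20  — 20 already seen; the sequence cycles without reaching 1.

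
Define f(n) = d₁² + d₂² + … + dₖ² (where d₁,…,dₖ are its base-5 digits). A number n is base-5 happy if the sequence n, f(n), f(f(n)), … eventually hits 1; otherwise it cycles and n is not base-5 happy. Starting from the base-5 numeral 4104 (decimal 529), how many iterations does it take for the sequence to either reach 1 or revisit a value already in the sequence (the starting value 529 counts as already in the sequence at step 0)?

4

529 = (4,1,0,4)_5 → 4² + 1² + 0² + 4² = 16 + 1 + 0 + 16 = 33
33 = (1,1,3)_5 → 1² + 1² + 3² = 1 + 1 + 9 = 11
11 = (2,1)_5 → 2² + 1² = 4 + 1 = 5
5 = (1,0)_5 → 1² + 0² = 1 + 0 = 1  — reached 1.
That took 4 steps.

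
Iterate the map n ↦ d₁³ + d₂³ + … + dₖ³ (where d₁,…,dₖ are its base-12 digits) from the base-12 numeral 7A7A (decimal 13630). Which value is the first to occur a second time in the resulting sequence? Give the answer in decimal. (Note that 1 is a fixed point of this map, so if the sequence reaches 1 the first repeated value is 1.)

1

13630 = (7,10,7,10)_12 → 7³ + 10³ + 7³ + 10³ = 343 + 1000 + 343 + 1000 = 2686
2686 = (1,6,7,10)_12 → 1³ + 6³ + 7³ + 10³ = 1 + 216 + 343 + 1000 = 1560
1560 = (10,10,0)_12 → 10³ + 10³ + 0³ = 1000 + 1000 + 0 = 2000
2000 = (1,1,10,8)_12 → 1³ + 1³ + 10³ + 8³ = 1 + 1 + 1000 + 512 = 1514
1514 = (10,6,2)_12 → 10³ + 6³ + 2³ = 1000 + 216 + 8 = 1224
1224 = (8,6,0)_12 → 8³ + 6³ + 0³ = 512 + 216 + 0 = 728
728 = (5,0,8)_12 → 5³ + 0³ + 8³ = 125 + 0 + 512 = 637
637 = (4,5,1)_12 → 4³ + 5³ + 1³ = 64 + 125 + 1 = 190
190 = (1,3,10)_12 → 1³ + 3³ + 10³ = 1 + 27 + 1000 = 1028
1028 = (7,1,8)_12 → 7³ + 1³ + 8³ = 343 + 1 + 512 = 856
856 = (5,11,4)_12 → 5³ + 11³ + 4³ = 125 + 1331 + 64 = 1520
1520 = (10,6,8)_12 → 10³ + 6³ + 8³ = 1000 + 216 + 512 = 1728
1728 = (1,0,0,0)_12 → 1³ + 0³ + 0³ + 0³ = 1 + 0 + 0 + 0 = 1  — reached the fixed point 1.
1 → 1, so 1 is the first repeated value.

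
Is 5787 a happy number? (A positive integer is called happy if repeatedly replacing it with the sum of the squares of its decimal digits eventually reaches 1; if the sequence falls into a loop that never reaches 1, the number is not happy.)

not happy

5787 → 187
187 → 114
114 → 18
18 → 65
65 → 61
61 → 37
37 → 58
58 → 89
89 → 145
145 → 42
42 → 20
20 → 4
4 → 16
16 → 37  — 37 already seen; the sequence cycles without reaching 1.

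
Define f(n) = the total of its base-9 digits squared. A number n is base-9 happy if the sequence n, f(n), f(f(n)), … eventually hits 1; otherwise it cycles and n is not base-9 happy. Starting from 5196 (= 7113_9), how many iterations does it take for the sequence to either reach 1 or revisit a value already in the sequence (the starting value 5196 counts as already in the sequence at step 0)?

5196 = (7,1,1,3)_9 → 7² + 1² + 1² + 3² = 60
60 = (6,6)_9 → 6² + 6² = 72
72 = (8,0)_9 → 8² + 0² = 64
64 = (7,1)_9 → 7² + 1² = 50
50 = (5,5)_9 → 5² + 5² = 50  — 50 repeats.
That took 5 steps.

5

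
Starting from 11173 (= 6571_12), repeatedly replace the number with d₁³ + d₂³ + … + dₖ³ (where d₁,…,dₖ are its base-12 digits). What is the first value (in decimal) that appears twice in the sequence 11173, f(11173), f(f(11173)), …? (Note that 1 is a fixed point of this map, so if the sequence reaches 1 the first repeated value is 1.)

11173 = (6,5,7,1)_12 → 6³ + 5³ + 7³ + 1³ = 216 + 125 + 343 + 1 = 685
685 = (4,9,1)_12 → 4³ + 9³ + 1³ = 64 + 729 + 1 = 794
794 = (5,6,2)_12 → 5³ + 6³ + 2³ = 125 + 216 + 8 = 349
349 = (2,5,1)_12 → 2³ + 5³ + 1³ = 8 + 125 + 1 = 134
134 = (11,2)_12 → 11³ + 2³ = 1331 + 8 = 1339
1339 = (9,3,7)_12 → 9³ + 3³ + 7³ = 729 + 27 + 343 = 1099
1099 = (7,7,7)_12 → 7³ + 7³ + 7³ = 343 + 343 + 343 = 1029
1029 = (7,1,9)_12 → 7³ + 1³ + 9³ = 343 + 1 + 729 = 1073
1073 = (7,5,5)_12 → 7³ + 5³ + 5³ = 343 + 125 + 125 = 593
593 = (4,1,5)_12 → 4³ + 1³ + 5³ = 64 + 1 + 125 = 190
190 = (1,3,10)_12 → 1³ + 3³ + 10³ = 1 + 27 + 1000 = 1028
1028 = (7,1,8)_12 → 7³ + 1³ + 8³ = 343 + 1 + 512 = 856
856 = (5,11,4)_12 → 5³ + 11³ + 4³ = 125 + 1331 + 64 = 1520
1520 = (10,6,8)_12 → 10³ + 6³ + 8³ = 1000 + 216 + 512 = 1728
1728 = (1,0,0,0)_12 → 1³ + 0³ + 0³ + 0³ = 1 + 0 + 0 + 0 = 1  — reached the fixed point 1.
1 → 1, so 1 is the first repeated value.

1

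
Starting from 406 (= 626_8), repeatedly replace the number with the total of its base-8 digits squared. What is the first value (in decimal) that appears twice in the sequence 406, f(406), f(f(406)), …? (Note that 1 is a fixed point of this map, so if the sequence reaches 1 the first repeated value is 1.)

406 = (6,2,6)_8 → 6² + 2² + 6² = 36 + 4 + 36 = 76
76 = (1,1,4)_8 → 1² + 1² + 4² = 1 + 1 + 16 = 18
18 = (2,2)_8 → 2² + 2² = 4 + 4 = 8
8 = (1,0)_8 → 1² + 0² = 1 + 0 = 1  — reached the fixed point 1.
1 → 1, so 1 is the first repeated value.

1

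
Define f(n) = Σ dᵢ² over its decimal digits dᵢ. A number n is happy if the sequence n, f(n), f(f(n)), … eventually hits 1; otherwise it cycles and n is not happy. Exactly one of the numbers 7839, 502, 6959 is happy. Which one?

7839

7839: 7839 → 203 → 13 → 10 → 1  — reaches 1 (happy)
502: 502 → 29 → 85 → 89 → 145 → 42 → 20 → 4 → 16 → 37 → 58 → 89  — repeats 89 (not happy)
6959: 6959 → 223 → 17 → 50 → 25 → 29 → 85 → 89 → 145 → 42 → 20 → 4 → 16 → 37 → 58 → 89  — repeats 89 (not happy)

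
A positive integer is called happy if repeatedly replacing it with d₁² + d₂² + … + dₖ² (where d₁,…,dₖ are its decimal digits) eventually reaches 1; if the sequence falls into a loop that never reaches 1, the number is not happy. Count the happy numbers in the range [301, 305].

301: 301 → 10 → 1  — happy
302: 302 → 13 → 10 → 1  — happy
303: 303 → 18 → 65 → 61 → 37 → 58 → 89 → 145 → 42 → 20 → 4 → 16 → 37  — not happy
304: 304 → 25 → 29 → 85 → 89 → 145 → 42 → 20 → 4 → 16 → 37 → 58 → 89  — not happy
305: 305 → 34 → 25 → 29 → 85 → 89 → 145 → 42 → 20 → 4 → 16 → 37 → 58 → 89  — not happy
happy: 301, 302

2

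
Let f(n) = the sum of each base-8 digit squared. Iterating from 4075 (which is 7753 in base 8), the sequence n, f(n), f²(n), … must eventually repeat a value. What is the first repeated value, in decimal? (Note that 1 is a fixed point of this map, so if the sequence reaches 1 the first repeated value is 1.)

4075 = (7,7,5,3)_8 → 7² + 7² + 5² + 3² = 49 + 49 + 25 + 9 = 132
132 = (2,0,4)_8 → 2² + 0² + 4² = 4 + 0 + 16 = 20
20 = (2,4)_8 → 2² + 4² = 4 + 16 = 20  — 20 already appeared earlier.

20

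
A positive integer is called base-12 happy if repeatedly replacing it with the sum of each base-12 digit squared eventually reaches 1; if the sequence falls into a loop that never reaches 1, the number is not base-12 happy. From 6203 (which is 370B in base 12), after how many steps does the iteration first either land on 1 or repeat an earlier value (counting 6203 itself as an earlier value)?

8

6203 = (3,7,0,11)_12 → 3² + 7² + 0² + 11² = 179
179 = (1,2,11)_12 → 1² + 2² + 11² = 126
126 = (10,6)_12 → 10² + 6² = 136
136 = (11,4)_12 → 11² + 4² = 137
137 = (11,5)_12 → 11² + 5² = 146
146 = (1,0,2)_12 → 1² + 0² + 2² = 5
5 = (5)_12 → 5² = 25
25 = (2,1)_12 → 2² + 1² = 5  — 5 repeats.
That took 8 steps.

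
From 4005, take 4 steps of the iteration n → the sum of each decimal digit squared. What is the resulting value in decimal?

25

4005 → 4² + 0² + 0² + 5² = 16 + 0 + 0 + 25 = 41
41 → 4² + 1² = 16 + 1 = 17
17 → 1² + 7² = 1 + 49 = 50
50 → 5² + 0² = 25 + 0 = 25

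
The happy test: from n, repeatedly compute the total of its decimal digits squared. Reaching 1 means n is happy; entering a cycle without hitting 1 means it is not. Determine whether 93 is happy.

93 → 90
90 → 81
81 → 65
65 → 61
61 → 37
37 → 58
58 → 89
89 → 145
145 → 42
42 → 20
20 → 4
4 → 16
16 → 37  — 37 already seen; the sequence cycles without reaching 1.

not happy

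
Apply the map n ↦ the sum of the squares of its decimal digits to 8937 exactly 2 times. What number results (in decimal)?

13

8937 → 8² + 9² + 3² + 7² = 64 + 81 + 9 + 49 = 203
203 → 2² + 0² + 3² = 4 + 0 + 9 = 13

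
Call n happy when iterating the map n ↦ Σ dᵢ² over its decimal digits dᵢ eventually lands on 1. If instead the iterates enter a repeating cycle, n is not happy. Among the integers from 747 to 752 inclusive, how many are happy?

747: 747 → 114 → 18 → 65 → 61 → 37 → 58 → 89 → 145 → 42 → 20 → 4 → 16 → 37  — not happy
748: 748 → 129 → 86 → 100 → 1  — happy
749: 749 → 146 → 53 → 34 → 25 → 29 → 85 → 89 → 145 → 42 → 20 → 4 → 16 → 37 → 58 → 89  — not happy
750: 750 → 74 → 65 → 61 → 37 → 58 → 89 → 145 → 42 → 20 → 4 → 16 → 37  — not happy
751: 751 → 75 → 74 → 65 → 61 → 37 → 58 → 89 → 145 → 42 → 20 → 4 → 16 → 37  — not happy
752: 752 → 78 → 113 → 11 → 2 → 4 → 16 → 37 → 58 → 89 → 145 → 42 → 20 → 4  — not happy
happy: 748

1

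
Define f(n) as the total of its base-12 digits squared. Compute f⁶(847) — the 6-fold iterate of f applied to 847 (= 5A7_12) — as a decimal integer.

847 = (5,10,7)_12 → 5² + 10² + 7² = 25 + 100 + 49 = 174
174 = (1,2,6)_12 → 1² + 2² + 6² = 1 + 4 + 36 = 41
41 = (3,5)_12 → 3² + 5² = 9 + 25 = 34
34 = (2,10)_12 → 2² + 10² = 4 + 100 = 104
104 = (8,8)_12 → 8² + 8² = 64 + 64 = 128
128 = (10,8)_12 → 10² + 8² = 100 + 64 = 164

164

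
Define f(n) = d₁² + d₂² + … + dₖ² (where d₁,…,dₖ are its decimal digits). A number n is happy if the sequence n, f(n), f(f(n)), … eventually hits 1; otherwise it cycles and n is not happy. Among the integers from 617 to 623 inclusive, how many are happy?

3

617: 617 → 86 → 100 → 1  (reaches 1)
618: 618 → 101 → 2 → 4 → 16 → 37 → 58 → 89 → 145 → 42 → 20 → 4  (repeats 4)
619: 619 → 118 → 66 → 72 → 53 → 34 → 25 → 29 → 85 → 89 → 145 → 42 → 20 → 4 → 16 → 37 → 58 → 89  (repeats 89)
620: 620 → 40 → 16 → 37 → 58 → 89 → 145 → 42 → 20 → 4 → 16  (repeats 16)
621: 621 → 41 → 17 → 50 → 25 → 29 → 85 → 89 → 145 → 42 → 20 → 4 → 16 → 37 → 58 → 89  (repeats 89)
622: 622 → 44 → 32 → 13 → 10 → 1  (reaches 1)
623: 623 → 49 → 97 → 130 → 10 → 1  (reaches 1)
happy: 617, 622, 623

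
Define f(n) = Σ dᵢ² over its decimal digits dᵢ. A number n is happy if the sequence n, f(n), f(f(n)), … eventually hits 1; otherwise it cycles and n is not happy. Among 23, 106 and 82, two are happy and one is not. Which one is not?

23: 23 → 13 → 10 → 1  — reaches 1 (happy)
106: 106 → 37 → 58 → 89 → 145 → 42 → 20 → 4 → 16 → 37  — repeats 37 (not happy)
82: 82 → 68 → 100 → 1  — reaches 1 (happy)

106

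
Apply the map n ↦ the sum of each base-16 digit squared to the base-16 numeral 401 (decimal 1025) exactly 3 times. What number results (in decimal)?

4

1025 = (4,0,1)_16 → 4² + 0² + 1² = 16 + 0 + 1 = 17
17 = (1,1)_16 → 1² + 1² = 1 + 1 = 2
2 = (2)_16 → 2² = 4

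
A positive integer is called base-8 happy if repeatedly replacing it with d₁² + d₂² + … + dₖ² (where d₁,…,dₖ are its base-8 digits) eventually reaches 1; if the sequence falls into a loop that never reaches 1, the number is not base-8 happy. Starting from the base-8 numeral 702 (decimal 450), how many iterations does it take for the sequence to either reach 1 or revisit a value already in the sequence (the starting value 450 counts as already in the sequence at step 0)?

9

450 = (7,0,2)_8 → 53
53 = (6,5)_8 → 61
61 = (7,5)_8 → 74
74 = (1,1,2)_8 → 6
6 = (6)_8 → 36
36 = (4,4)_8 → 32
32 = (4,0)_8 → 16
16 = (2,0)_8 → 4
4 = (4)_8 → 16  — 16 repeats.
That took 9 steps.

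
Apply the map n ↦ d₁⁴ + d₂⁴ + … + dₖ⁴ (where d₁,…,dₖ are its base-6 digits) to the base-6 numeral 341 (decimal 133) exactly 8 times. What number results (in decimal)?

133 = (3,4,1)_6 → 3⁴ + 4⁴ + 1⁴ = 338
338 = (1,3,2,2)_6 → 1⁴ + 3⁴ + 2⁴ + 2⁴ = 114
114 = (3,1,0)_6 → 3⁴ + 1⁴ + 0⁴ = 82
82 = (2,1,4)_6 → 2⁴ + 1⁴ + 4⁴ = 273
273 = (1,1,3,3)_6 → 1⁴ + 1⁴ + 3⁴ + 3⁴ = 164
164 = (4,3,2)_6 → 4⁴ + 3⁴ + 2⁴ = 353
353 = (1,3,4,5)_6 → 1⁴ + 3⁴ + 4⁴ + 5⁴ = 963
963 = (4,2,4,3)_6 → 4⁴ + 2⁴ + 4⁴ + 3⁴ = 609

609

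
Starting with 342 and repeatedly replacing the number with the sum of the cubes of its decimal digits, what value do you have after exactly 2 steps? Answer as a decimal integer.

1458

342 → 3³ + 4³ + 2³ = 99
99 → 9³ + 9³ = 1458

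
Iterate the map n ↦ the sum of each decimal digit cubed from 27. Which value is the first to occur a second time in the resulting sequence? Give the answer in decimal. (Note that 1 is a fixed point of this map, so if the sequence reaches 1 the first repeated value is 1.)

27 → 2³ + 7³ = 8 + 343 = 351
351 → 3³ + 5³ + 1³ = 27 + 125 + 1 = 153
153 → 1³ + 5³ + 3³ = 1 + 125 + 27 = 153  — 153 already appeared earlier.

153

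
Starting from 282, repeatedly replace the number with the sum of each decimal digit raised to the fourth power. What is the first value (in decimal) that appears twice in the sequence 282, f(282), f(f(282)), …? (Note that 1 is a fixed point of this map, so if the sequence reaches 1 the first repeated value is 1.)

2178

282 → 2⁴ + 8⁴ + 2⁴ = 16 + 4096 + 16 = 4128
4128 → 4⁴ + 1⁴ + 2⁴ + 8⁴ = 256 + 1 + 16 + 4096 = 4369
4369 → 4⁴ + 3⁴ + 6⁴ + 9⁴ = 256 + 81 + 1296 + 6561 = 8194
8194 → 8⁴ + 1⁴ + 9⁴ + 4⁴ = 4096 + 1 + 6561 + 256 = 10914
10914 → 1⁴ + 0⁴ + 9⁴ + 1⁴ + 4⁴ = 1 + 0 + 6561 + 1 + 256 = 6819
6819 → 6⁴ + 8⁴ + 1⁴ + 9⁴ = 1296 + 4096 + 1 + 6561 = 11954
11954 → 1⁴ + 1⁴ + 9⁴ + 5⁴ + 4⁴ = 1 + 1 + 6561 + 625 + 256 = 7444
7444 → 7⁴ + 4⁴ + 4⁴ + 4⁴ = 2401 + 256 + 256 + 256 = 3169
3169 → 3⁴ + 1⁴ + 6⁴ + 9⁴ = 81 + 1 + 1296 + 6561 = 7939
7939 → 7⁴ + 9⁴ + 3⁴ + 9⁴ = 2401 + 6561 + 81 + 6561 = 15604
15604 → 1⁴ + 5⁴ + 6⁴ + 0⁴ + 4⁴ = 1 + 625 + 1296 + 0 + 256 = 2178
2178 → 2⁴ + 1⁴ + 7⁴ + 8⁴ = 16 + 1 + 2401 + 4096 = 6514
6514 → 6⁴ + 5⁴ + 1⁴ + 4⁴ = 1296 + 625 + 1 + 256 = 2178  — 2178 already appeared earlier.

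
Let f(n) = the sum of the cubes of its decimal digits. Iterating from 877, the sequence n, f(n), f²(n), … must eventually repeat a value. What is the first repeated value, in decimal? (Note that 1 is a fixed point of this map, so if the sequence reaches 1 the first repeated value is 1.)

877 → 8³ + 7³ + 7³ = 512 + 343 + 343 = 1198
1198 → 1³ + 1³ + 9³ + 8³ = 1 + 1 + 729 + 512 = 1243
1243 → 1³ + 2³ + 4³ + 3³ = 1 + 8 + 64 + 27 = 100
100 → 1³ + 0³ + 0³ = 1 + 0 + 0 = 1  — reached the fixed point 1.
1 → 1, so 1 is the first repeated value.

1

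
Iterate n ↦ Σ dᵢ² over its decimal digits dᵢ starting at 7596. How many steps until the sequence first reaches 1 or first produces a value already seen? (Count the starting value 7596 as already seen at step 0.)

12

7596 → 7² + 5² + 9² + 6² = 49 + 25 + 81 + 36 = 191
191 → 1² + 9² + 1² = 1 + 81 + 1 = 83
83 → 8² + 3² = 64 + 9 = 73
73 → 7² + 3² = 49 + 9 = 58
58 → 5² + 8² = 25 + 64 = 89
89 → 8² + 9² = 64 + 81 = 145
145 → 1² + 4² + 5² = 1 + 16 + 25 = 42
42 → 4² + 2² = 16 + 4 = 20
20 → 2² + 0² = 4 + 0 = 4
4 → 4² = 16
16 → 1² + 6² = 1 + 36 = 37
37 → 3² + 7² = 9 + 49 = 58  — 58 repeats.
That took 12 steps.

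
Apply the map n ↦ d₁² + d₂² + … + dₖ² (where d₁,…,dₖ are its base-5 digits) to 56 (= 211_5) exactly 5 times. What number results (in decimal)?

56 = (2,1,1)_5 → 2² + 1² + 1² = 4 + 1 + 1 = 6
6 = (1,1)_5 → 1² + 1² = 1 + 1 = 2
2 = (2)_5 → 2² = 4
4 = (4)_5 → 4² = 16
16 = (3,1)_5 → 3² + 1² = 9 + 1 = 10

10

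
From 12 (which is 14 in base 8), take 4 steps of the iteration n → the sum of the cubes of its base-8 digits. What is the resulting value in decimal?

12 = (1,4)_8 → 1³ + 4³ = 65
65 = (1,0,1)_8 → 1³ + 0³ + 1³ = 2
2 = (2)_8 → 2³ = 8
8 = (1,0)_8 → 1³ + 0³ = 1

1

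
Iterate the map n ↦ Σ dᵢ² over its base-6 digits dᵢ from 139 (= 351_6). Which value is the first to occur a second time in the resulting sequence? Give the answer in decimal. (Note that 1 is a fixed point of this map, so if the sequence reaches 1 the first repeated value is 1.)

17

139 = (3,5,1)_6 → 3² + 5² + 1² = 9 + 25 + 1 = 35
35 = (5,5)_6 → 5² + 5² = 25 + 25 = 50
50 = (1,2,2)_6 → 1² + 2² + 2² = 1 + 4 + 4 = 9
9 = (1,3)_6 → 1² + 3² = 1 + 9 = 10
10 = (1,4)_6 → 1² + 4² = 1 + 16 = 17
17 = (2,5)_6 → 2² + 5² = 4 + 25 = 29
29 = (4,5)_6 → 4² + 5² = 16 + 25 = 41
41 = (1,0,5)_6 → 1² + 0² + 5² = 1 + 0 + 25 = 26
26 = (4,2)_6 → 4² + 2² = 16 + 4 = 20
20 = (3,2)_6 → 3² + 2² = 9 + 4 = 13
13 = (2,1)_6 → 2² + 1² = 4 + 1 = 5
5 = (5)_6 → 5² = 25
25 = (4,1)_6 → 4² + 1² = 16 + 1 = 17  — 17 already appeared earlier.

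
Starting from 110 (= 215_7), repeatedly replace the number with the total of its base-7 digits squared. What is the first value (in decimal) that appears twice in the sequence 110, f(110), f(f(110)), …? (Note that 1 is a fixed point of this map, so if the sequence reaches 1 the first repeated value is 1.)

110 = (2,1,5)_7 → 2² + 1² + 5² = 30
30 = (4,2)_7 → 4² + 2² = 20
20 = (2,6)_7 → 2² + 6² = 40
40 = (5,5)_7 → 5² + 5² = 50
50 = (1,0,1)_7 → 1² + 0² + 1² = 2
2 = (2)_7 → 2² = 4
4 = (4)_7 → 4² = 16
16 = (2,2)_7 → 2² + 2² = 8
8 = (1,1)_7 → 1² + 1² = 2  — 2 already appeared earlier.

2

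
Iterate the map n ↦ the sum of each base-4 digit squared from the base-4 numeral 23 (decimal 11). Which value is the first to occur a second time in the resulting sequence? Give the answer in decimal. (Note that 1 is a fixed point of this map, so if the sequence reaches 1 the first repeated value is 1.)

1

11 = (2,3)_4 → 2² + 3² = 13
13 = (3,1)_4 → 3² + 1² = 10
10 = (2,2)_4 → 2² + 2² = 8
8 = (2,0)_4 → 2² + 0² = 4
4 = (1,0)_4 → 1² + 0² = 1  — reached the fixed point 1.
1 → 1, so 1 is the first repeated value.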